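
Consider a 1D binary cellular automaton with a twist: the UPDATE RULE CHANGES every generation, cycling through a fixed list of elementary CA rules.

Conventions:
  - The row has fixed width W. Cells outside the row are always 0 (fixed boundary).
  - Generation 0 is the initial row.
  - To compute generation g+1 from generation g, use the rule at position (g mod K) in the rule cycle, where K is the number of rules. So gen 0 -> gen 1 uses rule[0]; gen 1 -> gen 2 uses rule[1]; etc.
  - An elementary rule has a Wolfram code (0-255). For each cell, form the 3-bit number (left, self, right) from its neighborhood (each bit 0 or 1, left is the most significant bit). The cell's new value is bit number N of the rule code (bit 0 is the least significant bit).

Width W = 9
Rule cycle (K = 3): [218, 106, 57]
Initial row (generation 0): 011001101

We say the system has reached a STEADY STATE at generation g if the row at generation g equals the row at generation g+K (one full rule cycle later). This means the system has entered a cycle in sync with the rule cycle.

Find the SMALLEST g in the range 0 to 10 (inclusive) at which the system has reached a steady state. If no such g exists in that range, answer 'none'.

Answer: 7

Derivation:
Gen 0: 011001101
Gen 1 (rule 218): 111111100
Gen 2 (rule 106): 100000100
Gen 3 (rule 57): 011110011
Gen 4 (rule 218): 111111111
Gen 5 (rule 106): 100000001
Gen 6 (rule 57): 011111100
Gen 7 (rule 218): 111111110
Gen 8 (rule 106): 100000010
Gen 9 (rule 57): 011111001
Gen 10 (rule 218): 111111110
Gen 11 (rule 106): 100000010
Gen 12 (rule 57): 011111001
Gen 13 (rule 218): 111111110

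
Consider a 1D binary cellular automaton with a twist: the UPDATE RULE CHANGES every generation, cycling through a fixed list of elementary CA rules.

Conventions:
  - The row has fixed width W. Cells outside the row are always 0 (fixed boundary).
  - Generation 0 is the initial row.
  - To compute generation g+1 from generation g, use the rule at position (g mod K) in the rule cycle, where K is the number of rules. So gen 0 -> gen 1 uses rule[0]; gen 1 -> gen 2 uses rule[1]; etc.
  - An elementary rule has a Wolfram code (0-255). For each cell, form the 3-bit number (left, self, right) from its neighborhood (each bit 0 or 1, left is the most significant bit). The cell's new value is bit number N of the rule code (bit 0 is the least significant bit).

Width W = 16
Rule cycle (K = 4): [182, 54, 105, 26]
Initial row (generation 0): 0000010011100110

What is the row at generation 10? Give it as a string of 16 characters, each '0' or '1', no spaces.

Gen 0: 0000010011100110
Gen 1 (rule 182): 0000111101011001
Gen 2 (rule 54): 0001000011100111
Gen 3 (rule 105): 1100011010100101
Gen 4 (rule 26): 1010110000011000
Gen 5 (rule 182): 1111001000100100
Gen 6 (rule 54): 0000111101111110
Gen 7 (rule 105): 1110100111000010
Gen 8 (rule 26): 1000011100100101
Gen 9 (rule 182): 1100101011111111
Gen 10 (rule 54): 0011111100000000

Answer: 0011111100000000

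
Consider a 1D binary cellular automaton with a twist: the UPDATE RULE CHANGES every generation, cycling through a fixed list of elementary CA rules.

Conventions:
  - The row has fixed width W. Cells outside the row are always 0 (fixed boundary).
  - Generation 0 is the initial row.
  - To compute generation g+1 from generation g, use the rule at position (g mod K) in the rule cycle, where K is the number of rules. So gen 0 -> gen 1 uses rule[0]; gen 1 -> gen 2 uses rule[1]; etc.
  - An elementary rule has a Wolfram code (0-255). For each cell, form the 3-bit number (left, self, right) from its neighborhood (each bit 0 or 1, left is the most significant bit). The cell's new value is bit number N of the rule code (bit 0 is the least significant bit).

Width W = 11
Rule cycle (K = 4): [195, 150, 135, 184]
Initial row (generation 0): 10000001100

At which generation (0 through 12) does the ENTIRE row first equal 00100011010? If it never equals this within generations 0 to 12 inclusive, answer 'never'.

Gen 0: 10000001100
Gen 1 (rule 195): 00111110101
Gen 2 (rule 150): 01011100101
Gen 3 (rule 135): 11001001101
Gen 4 (rule 184): 10100101010
Gen 5 (rule 195): 00001000000
Gen 6 (rule 150): 00011100000
Gen 7 (rule 135): 11101001111
Gen 8 (rule 184): 11010101110
Gen 9 (rule 195): 01000000110
Gen 10 (rule 150): 11100001001
Gen 11 (rule 135): 01001111011
Gen 12 (rule 184): 00101110110

Answer: never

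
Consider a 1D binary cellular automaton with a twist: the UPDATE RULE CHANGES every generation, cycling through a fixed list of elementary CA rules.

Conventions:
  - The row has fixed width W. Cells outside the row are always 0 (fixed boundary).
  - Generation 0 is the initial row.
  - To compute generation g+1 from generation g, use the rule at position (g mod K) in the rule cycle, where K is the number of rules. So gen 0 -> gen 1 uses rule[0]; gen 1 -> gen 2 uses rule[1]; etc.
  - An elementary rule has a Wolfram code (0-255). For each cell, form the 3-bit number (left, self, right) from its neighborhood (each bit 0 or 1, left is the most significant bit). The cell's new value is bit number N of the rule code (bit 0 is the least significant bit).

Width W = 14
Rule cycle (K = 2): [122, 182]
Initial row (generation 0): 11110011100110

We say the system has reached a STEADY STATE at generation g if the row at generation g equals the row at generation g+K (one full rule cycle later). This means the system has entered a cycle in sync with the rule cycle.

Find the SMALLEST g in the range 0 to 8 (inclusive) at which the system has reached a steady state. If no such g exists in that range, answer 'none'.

Gen 0: 11110011100110
Gen 1 (rule 122): 10011110111111
Gen 2 (rule 182): 11101101011110
Gen 3 (rule 122): 10111110110011
Gen 4 (rule 182): 11011101001100
Gen 5 (rule 122): 11110110111110
Gen 6 (rule 182): 01101001011101
Gen 7 (rule 122): 11110110110110
Gen 8 (rule 182): 01101001001001
Gen 9 (rule 122): 11110110110110
Gen 10 (rule 182): 01101001001001

Answer: 7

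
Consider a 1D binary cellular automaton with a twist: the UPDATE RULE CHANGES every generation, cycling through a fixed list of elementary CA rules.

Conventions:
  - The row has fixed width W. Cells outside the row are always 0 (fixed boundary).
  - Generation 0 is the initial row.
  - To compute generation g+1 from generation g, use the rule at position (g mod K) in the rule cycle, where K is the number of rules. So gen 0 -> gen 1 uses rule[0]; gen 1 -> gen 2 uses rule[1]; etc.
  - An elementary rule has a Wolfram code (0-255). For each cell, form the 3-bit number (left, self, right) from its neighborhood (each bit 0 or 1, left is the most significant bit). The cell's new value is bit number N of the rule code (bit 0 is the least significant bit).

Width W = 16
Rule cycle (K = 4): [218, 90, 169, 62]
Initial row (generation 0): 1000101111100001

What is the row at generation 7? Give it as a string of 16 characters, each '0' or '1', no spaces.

Answer: 0010010101101010

Derivation:
Gen 0: 1000101111100001
Gen 1 (rule 218): 0101001111110010
Gen 2 (rule 90): 1000111000011101
Gen 3 (rule 169): 0010110011011010
Gen 4 (rule 62): 0111101110110111
Gen 5 (rule 218): 1111101110110111
Gen 6 (rule 90): 1000101010110101
Gen 7 (rule 169): 0010010101101010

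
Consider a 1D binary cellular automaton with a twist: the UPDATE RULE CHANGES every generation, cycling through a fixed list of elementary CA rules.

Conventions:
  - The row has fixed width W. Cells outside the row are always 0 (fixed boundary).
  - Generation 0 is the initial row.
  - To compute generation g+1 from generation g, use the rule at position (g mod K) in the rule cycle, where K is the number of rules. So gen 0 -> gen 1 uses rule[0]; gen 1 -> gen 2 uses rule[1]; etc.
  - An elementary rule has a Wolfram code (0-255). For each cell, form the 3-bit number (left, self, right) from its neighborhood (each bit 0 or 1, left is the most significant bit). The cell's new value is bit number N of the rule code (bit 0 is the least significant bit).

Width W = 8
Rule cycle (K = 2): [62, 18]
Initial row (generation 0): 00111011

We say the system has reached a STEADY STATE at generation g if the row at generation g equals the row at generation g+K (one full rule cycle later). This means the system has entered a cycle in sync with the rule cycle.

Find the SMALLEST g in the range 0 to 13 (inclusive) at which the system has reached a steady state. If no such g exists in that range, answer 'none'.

Answer: 4

Derivation:
Gen 0: 00111011
Gen 1 (rule 62): 01100110
Gen 2 (rule 18): 10011001
Gen 3 (rule 62): 11110111
Gen 4 (rule 18): 00000000
Gen 5 (rule 62): 00000000
Gen 6 (rule 18): 00000000
Gen 7 (rule 62): 00000000
Gen 8 (rule 18): 00000000
Gen 9 (rule 62): 00000000
Gen 10 (rule 18): 00000000
Gen 11 (rule 62): 00000000
Gen 12 (rule 18): 00000000
Gen 13 (rule 62): 00000000
Gen 14 (rule 18): 00000000
Gen 15 (rule 62): 00000000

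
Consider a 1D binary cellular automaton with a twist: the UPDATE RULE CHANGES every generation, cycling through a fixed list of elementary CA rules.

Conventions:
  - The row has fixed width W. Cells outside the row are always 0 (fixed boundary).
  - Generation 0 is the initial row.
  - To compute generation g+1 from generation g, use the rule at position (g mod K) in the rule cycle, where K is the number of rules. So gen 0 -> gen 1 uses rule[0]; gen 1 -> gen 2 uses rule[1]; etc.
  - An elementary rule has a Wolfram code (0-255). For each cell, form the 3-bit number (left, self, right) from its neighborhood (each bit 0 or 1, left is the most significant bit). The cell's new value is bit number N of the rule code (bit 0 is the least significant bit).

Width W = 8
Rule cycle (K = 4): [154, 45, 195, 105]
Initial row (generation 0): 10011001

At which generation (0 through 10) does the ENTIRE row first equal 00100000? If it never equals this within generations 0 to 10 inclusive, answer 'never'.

Gen 0: 10011001
Gen 1 (rule 154): 01110110
Gen 2 (rule 45): 01001100
Gen 3 (rule 195): 10010101
Gen 4 (rule 105): 00001010
Gen 5 (rule 154): 00010001
Gen 6 (rule 45): 11010101
Gen 7 (rule 195): 01000000
Gen 8 (rule 105): 00011111
Gen 9 (rule 154): 00111110
Gen 10 (rule 45): 10100000

Answer: never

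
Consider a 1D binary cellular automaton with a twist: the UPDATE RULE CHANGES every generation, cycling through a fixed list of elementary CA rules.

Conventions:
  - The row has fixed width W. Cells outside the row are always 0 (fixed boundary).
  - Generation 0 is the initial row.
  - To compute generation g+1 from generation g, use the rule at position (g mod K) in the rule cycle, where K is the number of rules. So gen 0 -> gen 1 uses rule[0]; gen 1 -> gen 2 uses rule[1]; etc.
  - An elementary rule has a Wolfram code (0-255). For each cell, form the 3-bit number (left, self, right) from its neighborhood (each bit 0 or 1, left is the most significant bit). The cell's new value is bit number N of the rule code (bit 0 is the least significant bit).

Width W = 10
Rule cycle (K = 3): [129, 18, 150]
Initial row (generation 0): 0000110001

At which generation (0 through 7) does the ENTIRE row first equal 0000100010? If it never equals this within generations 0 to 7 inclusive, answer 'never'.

Answer: never

Derivation:
Gen 0: 0000110001
Gen 1 (rule 129): 1110000100
Gen 2 (rule 18): 0001001010
Gen 3 (rule 150): 0011111011
Gen 4 (rule 129): 1001110000
Gen 5 (rule 18): 0110001000
Gen 6 (rule 150): 1001011100
Gen 7 (rule 129): 0000001001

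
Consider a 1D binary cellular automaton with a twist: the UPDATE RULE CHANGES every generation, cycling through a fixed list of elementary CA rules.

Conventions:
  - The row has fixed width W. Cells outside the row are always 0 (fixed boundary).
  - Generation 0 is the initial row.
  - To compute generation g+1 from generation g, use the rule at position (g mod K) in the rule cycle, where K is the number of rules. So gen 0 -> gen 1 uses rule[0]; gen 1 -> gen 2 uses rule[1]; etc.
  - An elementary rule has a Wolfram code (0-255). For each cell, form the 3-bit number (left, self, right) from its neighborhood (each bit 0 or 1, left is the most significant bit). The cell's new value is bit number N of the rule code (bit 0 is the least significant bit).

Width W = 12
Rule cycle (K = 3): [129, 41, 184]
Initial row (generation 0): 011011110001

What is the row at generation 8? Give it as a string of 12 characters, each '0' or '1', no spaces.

Answer: 100000111100

Derivation:
Gen 0: 011011110001
Gen 1 (rule 129): 000001100100
Gen 2 (rule 41): 111101000001
Gen 3 (rule 184): 111010100000
Gen 4 (rule 129): 010000001111
Gen 5 (rule 41): 000111101000
Gen 6 (rule 184): 000111010100
Gen 7 (rule 129): 110010000001
Gen 8 (rule 41): 100000111100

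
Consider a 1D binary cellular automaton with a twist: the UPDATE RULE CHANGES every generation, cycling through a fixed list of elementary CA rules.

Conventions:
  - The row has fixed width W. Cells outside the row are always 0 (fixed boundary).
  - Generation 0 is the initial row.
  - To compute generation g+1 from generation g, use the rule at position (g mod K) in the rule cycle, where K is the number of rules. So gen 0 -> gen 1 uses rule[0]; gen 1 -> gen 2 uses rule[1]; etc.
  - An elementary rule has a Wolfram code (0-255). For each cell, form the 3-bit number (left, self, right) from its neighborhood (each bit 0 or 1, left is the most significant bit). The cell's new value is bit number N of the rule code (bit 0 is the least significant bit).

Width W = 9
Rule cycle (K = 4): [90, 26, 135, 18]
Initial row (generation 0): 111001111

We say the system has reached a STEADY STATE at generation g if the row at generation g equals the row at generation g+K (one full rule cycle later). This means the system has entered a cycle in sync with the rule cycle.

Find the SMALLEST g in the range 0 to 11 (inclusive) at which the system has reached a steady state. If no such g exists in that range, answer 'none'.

Gen 0: 111001111
Gen 1 (rule 90): 101111001
Gen 2 (rule 26): 001000110
Gen 3 (rule 135): 111011000
Gen 4 (rule 18): 000000100
Gen 5 (rule 90): 000001010
Gen 6 (rule 26): 000010001
Gen 7 (rule 135): 111110111
Gen 8 (rule 18): 000000000
Gen 9 (rule 90): 000000000
Gen 10 (rule 26): 000000000
Gen 11 (rule 135): 111111111
Gen 12 (rule 18): 000000000
Gen 13 (rule 90): 000000000
Gen 14 (rule 26): 000000000
Gen 15 (rule 135): 111111111

Answer: 8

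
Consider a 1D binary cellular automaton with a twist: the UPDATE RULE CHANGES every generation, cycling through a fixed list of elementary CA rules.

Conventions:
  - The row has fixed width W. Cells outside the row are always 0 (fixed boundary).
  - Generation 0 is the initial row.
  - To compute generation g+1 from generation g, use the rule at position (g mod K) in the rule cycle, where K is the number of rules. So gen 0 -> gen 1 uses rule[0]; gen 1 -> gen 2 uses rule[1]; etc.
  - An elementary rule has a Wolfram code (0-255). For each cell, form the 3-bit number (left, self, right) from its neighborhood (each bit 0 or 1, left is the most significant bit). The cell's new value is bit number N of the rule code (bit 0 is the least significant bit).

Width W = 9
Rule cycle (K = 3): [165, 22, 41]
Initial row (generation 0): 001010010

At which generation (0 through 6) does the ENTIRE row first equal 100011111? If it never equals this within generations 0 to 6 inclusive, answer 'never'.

Answer: never

Derivation:
Gen 0: 001010010
Gen 1 (rule 165): 101110010
Gen 2 (rule 22): 100001111
Gen 3 (rule 41): 001101000
Gen 4 (rule 165): 100011011
Gen 5 (rule 22): 110100000
Gen 6 (rule 41): 101001111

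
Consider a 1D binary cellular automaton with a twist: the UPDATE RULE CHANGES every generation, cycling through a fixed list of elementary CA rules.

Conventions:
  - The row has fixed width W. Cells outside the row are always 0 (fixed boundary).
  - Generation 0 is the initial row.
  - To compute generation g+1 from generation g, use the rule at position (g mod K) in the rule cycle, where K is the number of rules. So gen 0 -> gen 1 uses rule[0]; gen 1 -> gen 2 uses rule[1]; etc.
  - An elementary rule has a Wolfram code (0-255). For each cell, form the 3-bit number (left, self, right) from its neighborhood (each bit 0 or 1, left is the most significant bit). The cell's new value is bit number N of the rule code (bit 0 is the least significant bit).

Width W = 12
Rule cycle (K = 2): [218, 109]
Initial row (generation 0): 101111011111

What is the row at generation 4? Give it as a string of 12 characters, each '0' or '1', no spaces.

Answer: 110100001110

Derivation:
Gen 0: 101111011111
Gen 1 (rule 218): 001111011111
Gen 2 (rule 109): 101001110001
Gen 3 (rule 218): 000111111010
Gen 4 (rule 109): 110100001110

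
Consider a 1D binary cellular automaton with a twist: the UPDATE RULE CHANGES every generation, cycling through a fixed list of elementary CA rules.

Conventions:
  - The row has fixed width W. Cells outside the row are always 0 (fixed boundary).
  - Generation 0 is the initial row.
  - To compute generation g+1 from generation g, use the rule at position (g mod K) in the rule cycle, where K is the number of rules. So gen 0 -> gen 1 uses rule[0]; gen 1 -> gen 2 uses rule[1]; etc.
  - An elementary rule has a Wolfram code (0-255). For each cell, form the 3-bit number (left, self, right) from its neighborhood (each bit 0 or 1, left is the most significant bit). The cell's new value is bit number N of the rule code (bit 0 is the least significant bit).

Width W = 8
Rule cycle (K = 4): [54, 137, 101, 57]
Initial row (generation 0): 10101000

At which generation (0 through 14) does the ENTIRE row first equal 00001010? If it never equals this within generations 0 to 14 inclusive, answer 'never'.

Gen 0: 10101000
Gen 1 (rule 54): 11111100
Gen 2 (rule 137): 11111001
Gen 3 (rule 101): 00001001
Gen 4 (rule 57): 11100100
Gen 5 (rule 54): 00011110
Gen 6 (rule 137): 11011100
Gen 7 (rule 101): 01100101
Gen 8 (rule 57): 01010010
Gen 9 (rule 54): 11111111
Gen 10 (rule 137): 11111110
Gen 11 (rule 101): 00000010
Gen 12 (rule 57): 11111001
Gen 13 (rule 54): 00000111
Gen 14 (rule 137): 11110110

Answer: never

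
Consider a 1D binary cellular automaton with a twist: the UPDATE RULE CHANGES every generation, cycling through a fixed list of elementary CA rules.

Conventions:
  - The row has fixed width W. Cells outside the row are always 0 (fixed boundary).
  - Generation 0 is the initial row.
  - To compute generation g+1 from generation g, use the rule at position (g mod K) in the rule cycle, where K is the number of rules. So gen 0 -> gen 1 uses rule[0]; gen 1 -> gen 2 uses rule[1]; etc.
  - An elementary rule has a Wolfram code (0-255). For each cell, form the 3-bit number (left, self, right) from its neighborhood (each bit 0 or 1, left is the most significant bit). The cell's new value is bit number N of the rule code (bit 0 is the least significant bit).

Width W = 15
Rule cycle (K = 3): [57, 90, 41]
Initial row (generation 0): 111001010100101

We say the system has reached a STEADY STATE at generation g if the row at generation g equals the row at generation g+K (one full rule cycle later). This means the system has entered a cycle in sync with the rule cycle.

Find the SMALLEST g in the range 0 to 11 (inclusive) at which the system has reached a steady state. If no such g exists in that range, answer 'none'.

Answer: none

Derivation:
Gen 0: 111001010100101
Gen 1 (rule 57): 100100101010010
Gen 2 (rule 90): 011011000001101
Gen 3 (rule 41): 010110011101010
Gen 4 (rule 57): 001101010010101
Gen 5 (rule 90): 011100001100000
Gen 6 (rule 41): 010001101001111
Gen 7 (rule 57): 001101010101000
Gen 8 (rule 90): 011100000000100
Gen 9 (rule 41): 010001111110001
Gen 10 (rule 57): 001101000001100
Gen 11 (rule 90): 011100100011110
Gen 12 (rule 41): 010000001010000
Gen 13 (rule 57): 001111100101111
Gen 14 (rule 90): 011000111001001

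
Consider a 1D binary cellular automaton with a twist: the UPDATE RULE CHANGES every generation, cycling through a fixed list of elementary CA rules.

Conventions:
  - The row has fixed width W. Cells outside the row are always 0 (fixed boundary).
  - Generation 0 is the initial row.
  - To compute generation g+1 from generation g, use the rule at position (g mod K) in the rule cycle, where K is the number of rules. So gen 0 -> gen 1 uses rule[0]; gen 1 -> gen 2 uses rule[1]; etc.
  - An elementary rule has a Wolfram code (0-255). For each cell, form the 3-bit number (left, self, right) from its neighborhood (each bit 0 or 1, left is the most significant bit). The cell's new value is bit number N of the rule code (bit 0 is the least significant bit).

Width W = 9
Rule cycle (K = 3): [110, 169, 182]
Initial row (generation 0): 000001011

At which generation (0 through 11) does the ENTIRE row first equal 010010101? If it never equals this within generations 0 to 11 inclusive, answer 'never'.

Gen 0: 000001011
Gen 1 (rule 110): 000011111
Gen 2 (rule 169): 111011110
Gen 3 (rule 182): 010101101
Gen 4 (rule 110): 111111111
Gen 5 (rule 169): 111111110
Gen 6 (rule 182): 011111101
Gen 7 (rule 110): 110000111
Gen 8 (rule 169): 100110110
Gen 9 (rule 182): 111001001
Gen 10 (rule 110): 101011011
Gen 11 (rule 169): 010110110

Answer: never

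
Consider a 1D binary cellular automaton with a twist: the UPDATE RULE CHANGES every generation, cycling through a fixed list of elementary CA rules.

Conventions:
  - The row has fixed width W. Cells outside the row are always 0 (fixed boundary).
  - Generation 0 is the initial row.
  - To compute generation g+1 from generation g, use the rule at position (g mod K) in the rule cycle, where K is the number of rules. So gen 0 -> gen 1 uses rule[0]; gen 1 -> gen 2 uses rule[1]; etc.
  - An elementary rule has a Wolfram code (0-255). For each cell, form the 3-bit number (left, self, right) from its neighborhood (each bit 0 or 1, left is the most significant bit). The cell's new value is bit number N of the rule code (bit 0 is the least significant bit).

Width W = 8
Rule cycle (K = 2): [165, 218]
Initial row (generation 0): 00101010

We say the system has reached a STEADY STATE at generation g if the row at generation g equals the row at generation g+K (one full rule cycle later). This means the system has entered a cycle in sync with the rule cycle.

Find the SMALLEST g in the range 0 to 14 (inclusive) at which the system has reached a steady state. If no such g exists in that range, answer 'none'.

Answer: 4

Derivation:
Gen 0: 00101010
Gen 1 (rule 165): 10111110
Gen 2 (rule 218): 00111111
Gen 3 (rule 165): 10011110
Gen 4 (rule 218): 01111111
Gen 5 (rule 165): 00111110
Gen 6 (rule 218): 01111111
Gen 7 (rule 165): 00111110
Gen 8 (rule 218): 01111111
Gen 9 (rule 165): 00111110
Gen 10 (rule 218): 01111111
Gen 11 (rule 165): 00111110
Gen 12 (rule 218): 01111111
Gen 13 (rule 165): 00111110
Gen 14 (rule 218): 01111111
Gen 15 (rule 165): 00111110
Gen 16 (rule 218): 01111111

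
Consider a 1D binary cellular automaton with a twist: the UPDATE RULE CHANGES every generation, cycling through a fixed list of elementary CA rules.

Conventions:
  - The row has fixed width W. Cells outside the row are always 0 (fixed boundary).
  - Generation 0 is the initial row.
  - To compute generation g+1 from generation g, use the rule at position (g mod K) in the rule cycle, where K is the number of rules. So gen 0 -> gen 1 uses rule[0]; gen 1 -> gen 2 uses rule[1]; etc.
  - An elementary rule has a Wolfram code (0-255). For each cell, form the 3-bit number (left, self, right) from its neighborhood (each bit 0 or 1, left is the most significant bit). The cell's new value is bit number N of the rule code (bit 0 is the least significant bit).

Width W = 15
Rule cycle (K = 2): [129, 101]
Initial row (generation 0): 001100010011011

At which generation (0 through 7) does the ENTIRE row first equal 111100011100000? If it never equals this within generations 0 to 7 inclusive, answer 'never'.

Gen 0: 001100010011011
Gen 1 (rule 129): 100001000000000
Gen 2 (rule 101): 101101011111111
Gen 3 (rule 129): 000000001111110
Gen 4 (rule 101): 111111100000010
Gen 5 (rule 129): 011111001111000
Gen 6 (rule 101): 000001000001011
Gen 7 (rule 129): 111100011100000

Answer: 7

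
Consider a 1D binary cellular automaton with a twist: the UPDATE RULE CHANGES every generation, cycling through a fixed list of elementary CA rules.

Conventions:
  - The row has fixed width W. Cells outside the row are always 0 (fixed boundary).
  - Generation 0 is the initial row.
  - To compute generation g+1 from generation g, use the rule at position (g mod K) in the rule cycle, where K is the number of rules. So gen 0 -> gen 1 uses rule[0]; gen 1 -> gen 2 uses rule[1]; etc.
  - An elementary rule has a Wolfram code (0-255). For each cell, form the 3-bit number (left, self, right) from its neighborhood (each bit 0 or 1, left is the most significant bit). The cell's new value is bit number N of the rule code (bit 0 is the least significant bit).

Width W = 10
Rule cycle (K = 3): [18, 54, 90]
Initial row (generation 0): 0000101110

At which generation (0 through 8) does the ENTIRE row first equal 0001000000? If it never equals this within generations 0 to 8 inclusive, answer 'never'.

Gen 0: 0000101110
Gen 1 (rule 18): 0001000001
Gen 2 (rule 54): 0011100011
Gen 3 (rule 90): 0110110111
Gen 4 (rule 18): 1000000000
Gen 5 (rule 54): 1100000000
Gen 6 (rule 90): 1110000000
Gen 7 (rule 18): 0001000000
Gen 8 (rule 54): 0011100000

Answer: 7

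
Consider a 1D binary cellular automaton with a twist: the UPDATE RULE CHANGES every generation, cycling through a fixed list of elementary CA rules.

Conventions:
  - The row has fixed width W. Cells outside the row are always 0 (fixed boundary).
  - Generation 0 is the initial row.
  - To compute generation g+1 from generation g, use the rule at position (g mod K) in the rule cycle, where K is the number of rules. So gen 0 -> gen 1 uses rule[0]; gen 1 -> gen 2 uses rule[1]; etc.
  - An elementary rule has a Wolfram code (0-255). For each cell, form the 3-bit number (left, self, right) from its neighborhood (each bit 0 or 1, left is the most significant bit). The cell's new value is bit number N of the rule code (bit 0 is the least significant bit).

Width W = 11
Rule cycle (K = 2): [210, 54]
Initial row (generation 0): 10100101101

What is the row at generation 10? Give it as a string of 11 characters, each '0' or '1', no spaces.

Gen 0: 10100101101
Gen 1 (rule 210): 00011000100
Gen 2 (rule 54): 00100101110
Gen 3 (rule 210): 01011000111
Gen 4 (rule 54): 11100101000
Gen 5 (rule 210): 01111000100
Gen 6 (rule 54): 10000101110
Gen 7 (rule 210): 01001000111
Gen 8 (rule 54): 11111101000
Gen 9 (rule 210): 01111100100
Gen 10 (rule 54): 10000011110

Answer: 10000011110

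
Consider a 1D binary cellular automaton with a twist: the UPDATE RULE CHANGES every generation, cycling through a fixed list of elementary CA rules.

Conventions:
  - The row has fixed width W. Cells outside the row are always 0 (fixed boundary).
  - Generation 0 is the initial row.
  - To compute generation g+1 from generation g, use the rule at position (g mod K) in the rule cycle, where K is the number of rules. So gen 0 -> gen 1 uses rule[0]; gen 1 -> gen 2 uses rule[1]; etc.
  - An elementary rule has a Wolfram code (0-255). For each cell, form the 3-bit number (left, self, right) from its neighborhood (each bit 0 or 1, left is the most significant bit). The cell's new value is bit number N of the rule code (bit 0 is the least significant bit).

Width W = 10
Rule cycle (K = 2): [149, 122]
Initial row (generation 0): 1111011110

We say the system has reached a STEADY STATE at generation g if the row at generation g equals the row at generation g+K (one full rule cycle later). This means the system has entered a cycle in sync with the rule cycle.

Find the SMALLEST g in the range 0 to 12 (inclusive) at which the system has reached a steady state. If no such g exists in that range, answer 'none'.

Gen 0: 1111011110
Gen 1 (rule 149): 0110001101
Gen 2 (rule 122): 1111011110
Gen 3 (rule 149): 0110001101
Gen 4 (rule 122): 1111011110
Gen 5 (rule 149): 0110001101
Gen 6 (rule 122): 1111011110
Gen 7 (rule 149): 0110001101
Gen 8 (rule 122): 1111011110
Gen 9 (rule 149): 0110001101
Gen 10 (rule 122): 1111011110
Gen 11 (rule 149): 0110001101
Gen 12 (rule 122): 1111011110
Gen 13 (rule 149): 0110001101
Gen 14 (rule 122): 1111011110

Answer: 0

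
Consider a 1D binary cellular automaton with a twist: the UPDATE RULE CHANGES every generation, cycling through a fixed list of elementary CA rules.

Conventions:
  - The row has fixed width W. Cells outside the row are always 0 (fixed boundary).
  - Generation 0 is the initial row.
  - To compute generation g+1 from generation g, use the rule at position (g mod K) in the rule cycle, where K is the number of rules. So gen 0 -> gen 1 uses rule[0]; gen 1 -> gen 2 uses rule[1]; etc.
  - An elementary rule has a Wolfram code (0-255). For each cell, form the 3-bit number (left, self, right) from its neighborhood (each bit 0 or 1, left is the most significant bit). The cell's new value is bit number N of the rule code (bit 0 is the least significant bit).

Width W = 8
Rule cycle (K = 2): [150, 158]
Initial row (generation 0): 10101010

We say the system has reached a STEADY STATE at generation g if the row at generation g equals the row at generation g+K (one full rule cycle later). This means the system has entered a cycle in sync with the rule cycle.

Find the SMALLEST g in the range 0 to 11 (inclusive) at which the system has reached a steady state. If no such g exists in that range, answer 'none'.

Answer: 0

Derivation:
Gen 0: 10101010
Gen 1 (rule 150): 10101011
Gen 2 (rule 158): 10101010
Gen 3 (rule 150): 10101011
Gen 4 (rule 158): 10101010
Gen 5 (rule 150): 10101011
Gen 6 (rule 158): 10101010
Gen 7 (rule 150): 10101011
Gen 8 (rule 158): 10101010
Gen 9 (rule 150): 10101011
Gen 10 (rule 158): 10101010
Gen 11 (rule 150): 10101011
Gen 12 (rule 158): 10101010
Gen 13 (rule 150): 10101011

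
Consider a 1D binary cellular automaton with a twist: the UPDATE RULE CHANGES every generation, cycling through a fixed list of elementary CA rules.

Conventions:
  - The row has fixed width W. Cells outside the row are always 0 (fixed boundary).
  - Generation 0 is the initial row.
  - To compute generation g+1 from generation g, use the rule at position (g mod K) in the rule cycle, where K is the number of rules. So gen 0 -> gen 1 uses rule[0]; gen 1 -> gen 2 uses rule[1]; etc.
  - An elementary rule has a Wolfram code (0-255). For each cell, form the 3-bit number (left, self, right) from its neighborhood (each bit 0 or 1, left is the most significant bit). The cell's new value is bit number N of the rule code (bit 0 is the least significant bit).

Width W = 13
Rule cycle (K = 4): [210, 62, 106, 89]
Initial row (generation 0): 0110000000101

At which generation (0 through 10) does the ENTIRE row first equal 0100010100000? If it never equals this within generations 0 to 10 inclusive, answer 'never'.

Answer: never

Derivation:
Gen 0: 0110000000101
Gen 1 (rule 210): 1011000001000
Gen 2 (rule 62): 1110100011100
Gen 3 (rule 106): 1011000110100
Gen 4 (rule 89): 0011110110011
Gen 5 (rule 210): 0101110011101
Gen 6 (rule 62): 1111001110011
Gen 7 (rule 106): 1001011010111
Gen 8 (rule 89): 0100011000101
Gen 9 (rule 210): 1010101101000
Gen 10 (rule 62): 1111111011100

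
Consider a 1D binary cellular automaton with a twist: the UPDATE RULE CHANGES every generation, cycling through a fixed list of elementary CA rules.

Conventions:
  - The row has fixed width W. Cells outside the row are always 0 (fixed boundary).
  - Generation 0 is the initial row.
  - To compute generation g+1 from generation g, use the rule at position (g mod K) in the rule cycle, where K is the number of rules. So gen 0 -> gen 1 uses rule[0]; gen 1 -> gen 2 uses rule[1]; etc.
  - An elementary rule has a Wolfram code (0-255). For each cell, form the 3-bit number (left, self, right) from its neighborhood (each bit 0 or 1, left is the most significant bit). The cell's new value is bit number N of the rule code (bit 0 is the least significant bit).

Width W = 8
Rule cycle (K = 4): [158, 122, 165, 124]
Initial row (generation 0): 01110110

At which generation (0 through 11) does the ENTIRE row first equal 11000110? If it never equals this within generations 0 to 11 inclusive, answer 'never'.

Gen 0: 01110110
Gen 1 (rule 158): 11100101
Gen 2 (rule 122): 10111010
Gen 3 (rule 165): 11010110
Gen 4 (rule 124): 11111111
Gen 5 (rule 158): 11111110
Gen 6 (rule 122): 10000011
Gen 7 (rule 165): 10111000
Gen 8 (rule 124): 11101100
Gen 9 (rule 158): 11001010
Gen 10 (rule 122): 11110101
Gen 11 (rule 165): 01101111

Answer: never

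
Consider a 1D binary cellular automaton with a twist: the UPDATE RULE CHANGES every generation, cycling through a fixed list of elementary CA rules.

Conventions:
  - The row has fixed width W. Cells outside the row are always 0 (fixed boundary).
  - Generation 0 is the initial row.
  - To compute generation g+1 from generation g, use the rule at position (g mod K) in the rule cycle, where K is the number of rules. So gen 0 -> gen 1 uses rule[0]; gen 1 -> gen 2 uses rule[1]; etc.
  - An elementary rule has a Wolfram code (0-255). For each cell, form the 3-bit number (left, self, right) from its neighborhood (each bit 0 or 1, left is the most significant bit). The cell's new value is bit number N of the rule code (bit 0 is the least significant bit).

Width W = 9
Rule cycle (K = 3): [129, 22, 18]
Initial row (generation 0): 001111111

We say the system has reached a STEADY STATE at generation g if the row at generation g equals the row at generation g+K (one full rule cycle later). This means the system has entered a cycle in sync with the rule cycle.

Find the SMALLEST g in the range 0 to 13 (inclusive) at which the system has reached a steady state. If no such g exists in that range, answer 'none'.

Gen 0: 001111111
Gen 1 (rule 129): 100111110
Gen 2 (rule 22): 111000001
Gen 3 (rule 18): 000100010
Gen 4 (rule 129): 110001000
Gen 5 (rule 22): 001011100
Gen 6 (rule 18): 010000010
Gen 7 (rule 129): 000111000
Gen 8 (rule 22): 001000100
Gen 9 (rule 18): 010101010
Gen 10 (rule 129): 000000000
Gen 11 (rule 22): 000000000
Gen 12 (rule 18): 000000000
Gen 13 (rule 129): 111111111
Gen 14 (rule 22): 000000000
Gen 15 (rule 18): 000000000
Gen 16 (rule 129): 111111111

Answer: 11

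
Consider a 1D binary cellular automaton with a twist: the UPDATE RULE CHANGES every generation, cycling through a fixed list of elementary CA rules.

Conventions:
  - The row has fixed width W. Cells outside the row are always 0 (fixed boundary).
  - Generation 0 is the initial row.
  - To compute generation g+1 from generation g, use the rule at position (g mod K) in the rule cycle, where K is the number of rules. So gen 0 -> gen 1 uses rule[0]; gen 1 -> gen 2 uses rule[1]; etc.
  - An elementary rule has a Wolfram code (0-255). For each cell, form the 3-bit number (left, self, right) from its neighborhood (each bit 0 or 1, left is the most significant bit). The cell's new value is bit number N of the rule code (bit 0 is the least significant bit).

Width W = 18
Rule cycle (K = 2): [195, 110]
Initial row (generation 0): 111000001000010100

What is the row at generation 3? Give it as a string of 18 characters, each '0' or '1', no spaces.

Gen 0: 111000001000010100
Gen 1 (rule 195): 011011110011100001
Gen 2 (rule 110): 111110010110100011
Gen 3 (rule 195): 011110100010001101

Answer: 011110100010001101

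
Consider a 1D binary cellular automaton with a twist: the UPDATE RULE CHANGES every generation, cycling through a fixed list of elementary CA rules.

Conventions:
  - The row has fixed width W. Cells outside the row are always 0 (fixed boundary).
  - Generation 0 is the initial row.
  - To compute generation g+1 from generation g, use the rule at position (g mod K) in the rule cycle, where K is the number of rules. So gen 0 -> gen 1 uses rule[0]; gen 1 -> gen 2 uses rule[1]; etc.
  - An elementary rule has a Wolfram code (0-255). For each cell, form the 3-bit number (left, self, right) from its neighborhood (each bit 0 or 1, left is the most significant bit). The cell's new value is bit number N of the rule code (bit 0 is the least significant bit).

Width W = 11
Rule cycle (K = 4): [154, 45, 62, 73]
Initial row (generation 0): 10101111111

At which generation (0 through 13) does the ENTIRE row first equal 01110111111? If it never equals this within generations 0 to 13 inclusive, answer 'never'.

Answer: 10

Derivation:
Gen 0: 10101111111
Gen 1 (rule 154): 00001111110
Gen 2 (rule 45): 11101000000
Gen 3 (rule 62): 10011100000
Gen 4 (rule 73): 00010101111
Gen 5 (rule 154): 00100001110
Gen 6 (rule 45): 10101101000
Gen 7 (rule 62): 11111011100
Gen 8 (rule 73): 10001010101
Gen 9 (rule 154): 01010000000
Gen 10 (rule 45): 01110111111
Gen 11 (rule 62): 11001100000
Gen 12 (rule 73): 11001101111
Gen 13 (rule 154): 10111001110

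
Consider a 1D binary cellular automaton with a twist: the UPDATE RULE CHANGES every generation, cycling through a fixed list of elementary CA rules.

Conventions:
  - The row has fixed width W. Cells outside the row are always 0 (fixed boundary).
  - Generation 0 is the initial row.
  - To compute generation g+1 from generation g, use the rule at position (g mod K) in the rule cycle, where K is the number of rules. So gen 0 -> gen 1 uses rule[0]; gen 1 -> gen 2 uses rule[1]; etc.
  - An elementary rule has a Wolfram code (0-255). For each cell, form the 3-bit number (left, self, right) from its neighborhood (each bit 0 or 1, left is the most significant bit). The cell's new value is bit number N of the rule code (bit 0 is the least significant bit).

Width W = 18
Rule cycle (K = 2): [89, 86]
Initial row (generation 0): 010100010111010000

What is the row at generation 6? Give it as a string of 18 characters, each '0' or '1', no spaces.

Gen 0: 010100010111010000
Gen 1 (rule 89): 000011000101001111
Gen 2 (rule 86): 000101101101110001
Gen 3 (rule 89): 110001101101011100
Gen 4 (rule 86): 011010100101000110
Gen 5 (rule 89): 011000010000110111
Gen 6 (rule 86): 101100111001010001

Answer: 101100111001010001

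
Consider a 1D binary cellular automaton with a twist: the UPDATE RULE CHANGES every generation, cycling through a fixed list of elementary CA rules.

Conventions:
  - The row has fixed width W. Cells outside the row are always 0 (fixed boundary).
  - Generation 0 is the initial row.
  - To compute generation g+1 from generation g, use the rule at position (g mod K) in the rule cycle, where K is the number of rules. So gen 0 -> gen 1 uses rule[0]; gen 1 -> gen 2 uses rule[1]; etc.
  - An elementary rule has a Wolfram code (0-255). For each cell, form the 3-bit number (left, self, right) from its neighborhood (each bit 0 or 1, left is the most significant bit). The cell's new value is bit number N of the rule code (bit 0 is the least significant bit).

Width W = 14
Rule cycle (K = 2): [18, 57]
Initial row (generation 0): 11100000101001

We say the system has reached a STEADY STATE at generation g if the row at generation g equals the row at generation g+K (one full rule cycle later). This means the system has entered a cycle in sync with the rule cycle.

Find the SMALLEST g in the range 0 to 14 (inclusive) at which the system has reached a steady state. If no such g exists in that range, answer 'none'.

Answer: 5

Derivation:
Gen 0: 11100000101001
Gen 1 (rule 18): 00010001000110
Gen 2 (rule 57): 11001100110101
Gen 3 (rule 18): 00110011000000
Gen 4 (rule 57): 10101010111111
Gen 5 (rule 18): 00000000000000
Gen 6 (rule 57): 11111111111111
Gen 7 (rule 18): 00000000000000
Gen 8 (rule 57): 11111111111111
Gen 9 (rule 18): 00000000000000
Gen 10 (rule 57): 11111111111111
Gen 11 (rule 18): 00000000000000
Gen 12 (rule 57): 11111111111111
Gen 13 (rule 18): 00000000000000
Gen 14 (rule 57): 11111111111111
Gen 15 (rule 18): 00000000000000
Gen 16 (rule 57): 11111111111111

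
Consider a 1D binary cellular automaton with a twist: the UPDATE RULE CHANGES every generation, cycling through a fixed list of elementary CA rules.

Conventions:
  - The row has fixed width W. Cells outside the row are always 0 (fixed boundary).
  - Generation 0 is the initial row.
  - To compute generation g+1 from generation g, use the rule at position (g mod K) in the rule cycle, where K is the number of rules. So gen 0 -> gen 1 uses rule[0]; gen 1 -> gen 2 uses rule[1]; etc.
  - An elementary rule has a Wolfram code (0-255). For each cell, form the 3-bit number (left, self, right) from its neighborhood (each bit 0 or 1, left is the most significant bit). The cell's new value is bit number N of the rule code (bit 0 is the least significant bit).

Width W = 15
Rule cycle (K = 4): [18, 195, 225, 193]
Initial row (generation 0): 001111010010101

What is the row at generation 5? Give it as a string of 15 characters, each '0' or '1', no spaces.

Answer: 000110000100100

Derivation:
Gen 0: 001111010010101
Gen 1 (rule 18): 010000001100000
Gen 2 (rule 195): 100111110101111
Gen 3 (rule 225): 000011111010111
Gen 4 (rule 193): 111001111000011
Gen 5 (rule 18): 000110000100100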